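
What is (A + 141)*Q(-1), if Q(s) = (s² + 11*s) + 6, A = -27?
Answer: -456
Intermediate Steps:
Q(s) = 6 + s² + 11*s
(A + 141)*Q(-1) = (-27 + 141)*(6 + (-1)² + 11*(-1)) = 114*(6 + 1 - 11) = 114*(-4) = -456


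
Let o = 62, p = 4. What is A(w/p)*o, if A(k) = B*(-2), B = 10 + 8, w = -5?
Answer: -2232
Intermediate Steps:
B = 18
A(k) = -36 (A(k) = 18*(-2) = -36)
A(w/p)*o = -36*62 = -2232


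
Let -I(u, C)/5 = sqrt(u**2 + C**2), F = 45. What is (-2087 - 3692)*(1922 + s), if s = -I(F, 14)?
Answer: -11107238 - 28895*sqrt(2221) ≈ -1.2469e+7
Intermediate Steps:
I(u, C) = -5*sqrt(C**2 + u**2) (I(u, C) = -5*sqrt(u**2 + C**2) = -5*sqrt(C**2 + u**2))
s = 5*sqrt(2221) (s = -(-5)*sqrt(14**2 + 45**2) = -(-5)*sqrt(196 + 2025) = -(-5)*sqrt(2221) = 5*sqrt(2221) ≈ 235.64)
(-2087 - 3692)*(1922 + s) = (-2087 - 3692)*(1922 + 5*sqrt(2221)) = -5779*(1922 + 5*sqrt(2221)) = -11107238 - 28895*sqrt(2221)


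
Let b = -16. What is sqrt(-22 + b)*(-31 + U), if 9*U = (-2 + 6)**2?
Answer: -263*I*sqrt(38)/9 ≈ -180.14*I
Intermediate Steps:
U = 16/9 (U = (-2 + 6)**2/9 = (1/9)*4**2 = (1/9)*16 = 16/9 ≈ 1.7778)
sqrt(-22 + b)*(-31 + U) = sqrt(-22 - 16)*(-31 + 16/9) = sqrt(-38)*(-263/9) = (I*sqrt(38))*(-263/9) = -263*I*sqrt(38)/9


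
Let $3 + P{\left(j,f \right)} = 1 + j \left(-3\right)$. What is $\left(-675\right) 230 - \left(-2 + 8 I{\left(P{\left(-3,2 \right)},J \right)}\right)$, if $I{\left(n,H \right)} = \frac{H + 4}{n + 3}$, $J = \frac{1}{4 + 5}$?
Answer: $- \frac{6986308}{45} \approx -1.5525 \cdot 10^{5}$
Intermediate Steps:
$J = \frac{1}{9} \approx 0.11111$
$P{\left(j,f \right)} = -2 - 3 j$ ($P{\left(j,f \right)} = -3 + \left(1 + j \left(-3\right)\right) = -3 - \left(-1 + 3 j\right) = -2 - 3 j$)
$I{\left(n,H \right)} = \frac{4 + H}{3 + n}$
$\left(-675\right) 230 - \left(-2 + 8 I{\left(P{\left(-3,2 \right)},J \right)}\right) = \left(-675\right) 230 + \left(2 - 8 \frac{4 + \frac{1}{9}}{3 - -7}\right) = -155250 + \left(2 - 8 \frac{1}{3 + \left(-2 + 9\right)} \frac{37}{9}\right) = -155250 + \left(2 - 8 \frac{1}{3 + 7} \cdot \frac{37}{9}\right) = -155250 + \left(2 - 8 \cdot \frac{1}{10} \cdot \frac{37}{9}\right) = -155250 + \left(2 - \frac{148}{45}\right) = -155250 - \frac{58}{45} = - \frac{6986308}{45}$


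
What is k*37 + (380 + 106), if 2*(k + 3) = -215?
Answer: -7205/2 ≈ -3602.5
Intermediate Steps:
k = -221/2 (k = -3 + (½)*(-215) = -3 - 215/2 = -221/2 ≈ -110.50)
k*37 + (380 + 106) = -221/2*37 + (380 + 106) = -8177/2 + 486 = -7205/2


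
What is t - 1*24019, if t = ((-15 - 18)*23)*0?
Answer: -24019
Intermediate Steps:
t = 0 (t = -33*23*0 = -759*0 = 0)
t - 1*24019 = 0 - 1*24019 = 0 - 24019 = -24019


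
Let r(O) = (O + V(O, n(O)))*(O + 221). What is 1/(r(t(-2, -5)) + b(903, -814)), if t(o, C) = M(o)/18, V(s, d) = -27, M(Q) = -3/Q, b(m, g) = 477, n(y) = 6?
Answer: -144/788231 ≈ -0.00018269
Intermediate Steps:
t(o, C) = -1/(6*o) (t(o, C) = -3/o/18 = -3/o*(1/18) = -1/(6*o))
r(O) = (-27 + O)*(221 + O) (r(O) = (O - 27)*(O + 221) = (-27 + O)*(221 + O))
1/(r(t(-2, -5)) + b(903, -814)) = 1/((-5967 + (-1/6/(-2))**2 + 194*(-1/6/(-2))) + 477) = 1/((-5967 + (-1/6*(-1/2))**2 + 194*(-1/6*(-1/2))) + 477) = 1/((-5967 + (1/12)**2 + 194*(1/12)) + 477) = 1/((-5967 + 1/144 + 97/6) + 477) = 1/(-856919/144 + 477) = 1/(-788231/144) = -144/788231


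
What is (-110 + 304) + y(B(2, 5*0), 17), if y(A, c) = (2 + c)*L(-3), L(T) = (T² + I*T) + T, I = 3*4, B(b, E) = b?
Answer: -376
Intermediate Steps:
I = 12
L(T) = T² + 13*T (L(T) = (T² + 12*T) + T = T² + 13*T)
y(A, c) = -60 - 30*c (y(A, c) = (2 + c)*(-3*(13 - 3)) = (2 + c)*(-3*10) = (2 + c)*(-30) = -60 - 30*c)
(-110 + 304) + y(B(2, 5*0), 17) = (-110 + 304) + (-60 - 30*17) = 194 + (-60 - 510) = 194 - 570 = -376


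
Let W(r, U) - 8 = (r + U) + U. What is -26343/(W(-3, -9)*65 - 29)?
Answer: 26343/874 ≈ 30.141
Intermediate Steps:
W(r, U) = 8 + r + 2*U (W(r, U) = 8 + ((r + U) + U) = 8 + ((U + r) + U) = 8 + (r + 2*U) = 8 + r + 2*U)
-26343/(W(-3, -9)*65 - 29) = -26343/((8 - 3 + 2*(-9))*65 - 29) = -26343/((8 - 3 - 18)*65 - 29) = -26343/(-13*65 - 29) = -26343/(-845 - 29) = -26343/(-874) = -26343*(-1/874) = 26343/874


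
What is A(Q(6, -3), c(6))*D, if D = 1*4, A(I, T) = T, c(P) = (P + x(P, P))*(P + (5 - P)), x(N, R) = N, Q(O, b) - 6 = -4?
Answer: 240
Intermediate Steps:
Q(O, b) = 2 (Q(O, b) = 6 - 4 = 2)
c(P) = 10*P (c(P) = (P + P)*(P + (5 - P)) = (2*P)*5 = 10*P)
D = 4
A(Q(6, -3), c(6))*D = (10*6)*4 = 60*4 = 240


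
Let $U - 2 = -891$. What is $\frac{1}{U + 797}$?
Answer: $- \frac{1}{92} \approx -0.01087$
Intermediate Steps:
$U = -889$ ($U = 2 - 891 = -889$)
$\frac{1}{U + 797} = \frac{1}{-889 + 797} = \frac{1}{-92} = - \frac{1}{92}$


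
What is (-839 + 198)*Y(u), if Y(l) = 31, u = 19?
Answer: -19871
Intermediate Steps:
(-839 + 198)*Y(u) = (-839 + 198)*31 = -641*31 = -19871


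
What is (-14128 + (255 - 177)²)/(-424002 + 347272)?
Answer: 4022/38365 ≈ 0.10484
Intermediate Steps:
(-14128 + (255 - 177)²)/(-424002 + 347272) = (-14128 + 78²)/(-76730) = (-14128 + 6084)*(-1/76730) = -8044*(-1/76730) = 4022/38365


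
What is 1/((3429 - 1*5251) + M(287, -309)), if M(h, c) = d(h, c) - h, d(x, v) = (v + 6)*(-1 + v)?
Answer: 1/91821 ≈ 1.0891e-5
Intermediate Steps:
d(x, v) = (-1 + v)*(6 + v) (d(x, v) = (6 + v)*(-1 + v) = (-1 + v)*(6 + v))
M(h, c) = -6 + c² - h + 5*c (M(h, c) = (-6 + c² + 5*c) - h = -6 + c² - h + 5*c)
1/((3429 - 1*5251) + M(287, -309)) = 1/((3429 - 1*5251) + (-6 + (-309)² - 1*287 + 5*(-309))) = 1/((3429 - 5251) + (-6 + 95481 - 287 - 1545)) = 1/(-1822 + 93643) = 1/91821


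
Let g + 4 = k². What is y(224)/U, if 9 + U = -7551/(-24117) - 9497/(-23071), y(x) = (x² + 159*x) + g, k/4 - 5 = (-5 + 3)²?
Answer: -16151275195596/1534793831 ≈ -10523.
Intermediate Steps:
k = 36 (k = 20 + 4*(-5 + 3)² = 20 + 4*(-2)² = 20 + 4*4 = 20 + 16 = 36)
g = 1292 (g = -4 + 36² = -4 + 1296 = 1292)
y(x) = 1292 + x² + 159*x (y(x) = (x² + 159*x) + 1292 = 1292 + x² + 159*x)
U = -1534793831/185467769 (U = -9 + (-7551/(-24117) - 9497/(-23071)) = -9 + (-7551*(-1/24117) - 9497*(-1/23071)) = -9 + (2517/8039 + 9497/23071) = -9 + 134416090/185467769 = -1534793831/185467769 ≈ -8.2753)
y(224)/U = (1292 + 224² + 159*224)/(-1534793831/185467769) = (1292 + 50176 + 35616)*(-185467769/1534793831) = 87084*(-185467769/1534793831) = -16151275195596/1534793831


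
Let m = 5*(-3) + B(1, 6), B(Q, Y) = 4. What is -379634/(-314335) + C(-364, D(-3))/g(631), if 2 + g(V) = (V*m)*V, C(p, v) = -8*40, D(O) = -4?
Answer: 1662811330282/1376715945955 ≈ 1.2078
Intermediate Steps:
C(p, v) = -320
m = -11 (m = 5*(-3) + 4 = -15 + 4 = -11)
g(V) = -2 - 11*V² (g(V) = -2 + (V*(-11))*V = -2 + (-11*V)*V = -2 - 11*V²)
-379634/(-314335) + C(-364, D(-3))/g(631) = -379634/(-314335) - 320/(-2 - 11*631²) = -379634*(-1/314335) - 320/(-2 - 11*398161) = 379634/314335 - 320/(-2 - 4379771) = 379634/314335 - 320/(-4379773) = 379634/314335 - 320*(-1/4379773) = 379634/314335 + 320/4379773 = 1662811330282/1376715945955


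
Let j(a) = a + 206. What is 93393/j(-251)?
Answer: -10377/5 ≈ -2075.4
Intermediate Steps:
j(a) = 206 + a
93393/j(-251) = 93393/(206 - 251) = 93393/(-45) = 93393*(-1/45) = -10377/5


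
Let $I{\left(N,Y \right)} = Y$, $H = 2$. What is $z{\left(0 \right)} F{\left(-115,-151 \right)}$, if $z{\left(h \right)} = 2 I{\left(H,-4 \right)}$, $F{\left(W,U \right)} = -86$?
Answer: $688$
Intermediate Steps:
$z{\left(h \right)} = -8$ ($z{\left(h \right)} = 2 \left(-4\right) = -8$)
$z{\left(0 \right)} F{\left(-115,-151 \right)} = \left(-8\right) \left(-86\right) = 688$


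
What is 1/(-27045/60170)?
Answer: -12034/5409 ≈ -2.2248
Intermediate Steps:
1/(-27045/60170) = 1/(-27045*1/60170) = 1/(-5409/12034) = -12034/5409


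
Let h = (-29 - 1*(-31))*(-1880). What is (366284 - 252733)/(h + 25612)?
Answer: 113551/21852 ≈ 5.1964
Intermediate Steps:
h = -3760 (h = (-29 + 31)*(-1880) = 2*(-1880) = -3760)
(366284 - 252733)/(h + 25612) = (366284 - 252733)/(-3760 + 25612) = 113551/21852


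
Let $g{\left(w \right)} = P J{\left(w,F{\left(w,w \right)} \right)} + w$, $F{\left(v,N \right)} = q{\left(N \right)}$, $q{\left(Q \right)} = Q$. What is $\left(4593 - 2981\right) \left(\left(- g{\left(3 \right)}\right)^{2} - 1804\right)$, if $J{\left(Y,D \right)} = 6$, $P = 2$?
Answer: $-2545348$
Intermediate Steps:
$F{\left(v,N \right)} = N$
$g{\left(w \right)} = 12 + w$ ($g{\left(w \right)} = 2 \cdot 6 + w = 12 + w$)
$\left(4593 - 2981\right) \left(\left(- g{\left(3 \right)}\right)^{2} - 1804\right) = \left(4593 - 2981\right) \left(\left(- (12 + 3)\right)^{2} - 1804\right) = 1612 \left(\left(\left(-1\right) 15\right)^{2} - 1804\right) = 1612 \left(\left(-15\right)^{2} - 1804\right) = 1612 \left(225 - 1804\right) = 1612 \left(-1579\right) = -2545348$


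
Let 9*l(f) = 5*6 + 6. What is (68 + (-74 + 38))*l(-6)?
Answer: 128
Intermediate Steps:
l(f) = 4 (l(f) = (5*6 + 6)/9 = (30 + 6)/9 = (⅑)*36 = 4)
(68 + (-74 + 38))*l(-6) = (68 + (-74 + 38))*4 = (68 - 36)*4 = 32*4 = 128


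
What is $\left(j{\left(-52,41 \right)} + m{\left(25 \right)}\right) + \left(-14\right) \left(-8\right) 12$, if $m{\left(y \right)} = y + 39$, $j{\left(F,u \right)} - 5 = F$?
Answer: $1361$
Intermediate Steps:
$j{\left(F,u \right)} = 5 + F$
$m{\left(y \right)} = 39 + y$
$\left(j{\left(-52,41 \right)} + m{\left(25 \right)}\right) + \left(-14\right) \left(-8\right) 12 = \left(\left(5 - 52\right) + \left(39 + 25\right)\right) + \left(-14\right) \left(-8\right) 12 = \left(-47 + 64\right) + 112 \cdot 12 = 17 + 1344 = 1361$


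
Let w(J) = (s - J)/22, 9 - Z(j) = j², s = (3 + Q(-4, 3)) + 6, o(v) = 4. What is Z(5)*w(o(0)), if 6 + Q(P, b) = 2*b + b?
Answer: -64/11 ≈ -5.8182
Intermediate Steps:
Q(P, b) = -6 + 3*b (Q(P, b) = -6 + (2*b + b) = -6 + 3*b)
s = 12 (s = (3 + (-6 + 3*3)) + 6 = (3 + (-6 + 9)) + 6 = (3 + 3) + 6 = 6 + 6 = 12)
Z(j) = 9 - j²
w(J) = 6/11 - J/22 (w(J) = (12 - J)/22 = (12 - J)*(1/22) = 6/11 - J/22)
Z(5)*w(o(0)) = (9 - 1*5²)*(6/11 - 1/22*4) = (9 - 1*25)*(6/11 - 2/11) = (9 - 25)*(4/11) = -16*4/11 = -64/11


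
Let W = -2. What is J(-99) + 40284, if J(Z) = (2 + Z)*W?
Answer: 40478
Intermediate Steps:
J(Z) = -4 - 2*Z (J(Z) = (2 + Z)*(-2) = -4 - 2*Z)
J(-99) + 40284 = (-4 - 2*(-99)) + 40284 = (-4 + 198) + 40284 = 194 + 40284 = 40478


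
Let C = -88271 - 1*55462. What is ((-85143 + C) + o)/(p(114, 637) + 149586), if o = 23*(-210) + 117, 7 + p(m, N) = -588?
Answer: -233589/148991 ≈ -1.5678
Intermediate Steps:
p(m, N) = -595 (p(m, N) = -7 - 588 = -595)
o = -4713 (o = -4830 + 117 = -4713)
C = -143733 (C = -88271 - 55462 = -143733)
((-85143 + C) + o)/(p(114, 637) + 149586) = ((-85143 - 143733) - 4713)/(-595 + 149586) = (-228876 - 4713)/148991 = -233589*1/148991 = -233589/148991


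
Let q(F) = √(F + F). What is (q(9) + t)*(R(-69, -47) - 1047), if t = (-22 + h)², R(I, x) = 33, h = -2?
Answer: -584064 - 3042*√2 ≈ -5.8837e+5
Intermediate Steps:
t = 576 (t = (-22 - 2)² = (-24)² = 576)
q(F) = √2*√F (q(F) = √(2*F) = √2*√F)
(q(9) + t)*(R(-69, -47) - 1047) = (√2*√9 + 576)*(33 - 1047) = (√2*3 + 576)*(-1014) = (3*√2 + 576)*(-1014) = (576 + 3*√2)*(-1014) = -584064 - 3042*√2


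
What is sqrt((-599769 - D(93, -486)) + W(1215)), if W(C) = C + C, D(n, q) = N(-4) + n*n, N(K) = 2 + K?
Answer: I*sqrt(605986) ≈ 778.45*I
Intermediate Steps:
D(n, q) = -2 + n**2 (D(n, q) = (2 - 4) + n*n = -2 + n**2)
W(C) = 2*C
sqrt((-599769 - D(93, -486)) + W(1215)) = sqrt((-599769 - (-2 + 93**2)) + 2*1215) = sqrt((-599769 - (-2 + 8649)) + 2430) = sqrt((-599769 - 1*8647) + 2430) = sqrt((-599769 - 8647) + 2430) = sqrt(-608416 + 2430) = sqrt(-605986) = I*sqrt(605986)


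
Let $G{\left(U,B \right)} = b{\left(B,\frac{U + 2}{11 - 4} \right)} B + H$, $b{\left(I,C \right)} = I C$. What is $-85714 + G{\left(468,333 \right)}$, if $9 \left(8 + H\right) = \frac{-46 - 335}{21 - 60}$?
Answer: $\frac{6027580681}{819} \approx 7.3597 \cdot 10^{6}$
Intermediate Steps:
$H = - \frac{809}{117}$ ($H = -8 + \frac{\left(-46 - 335\right) \frac{1}{21 - 60}}{9} = -8 + \frac{\left(-381\right) \frac{1}{-39}}{9} = -8 + \frac{\left(-381\right) \left(- \frac{1}{39}\right)}{9} = -8 + \frac{1}{9} \cdot \frac{127}{13} = -8 + \frac{127}{117} = - \frac{809}{117} \approx -6.9145$)
$b{\left(I,C \right)} = C I$
$G{\left(U,B \right)} = - \frac{809}{117} + B^{2} \left(\frac{2}{7} + \frac{U}{7}\right)$ ($G{\left(U,B \right)} = \frac{U + 2}{11 - 4} B B - \frac{809}{117} = \frac{2 + U}{7} B B - \frac{809}{117} = \left(2 + U\right) \frac{1}{7} B B - \frac{809}{117} = \left(\frac{2}{7} + \frac{U}{7}\right) B B - \frac{809}{117} = B \left(\frac{2}{7} + \frac{U}{7}\right) B - \frac{809}{117} = B^{2} \left(\frac{2}{7} + \frac{U}{7}\right) - \frac{809}{117} = - \frac{809}{117} + B^{2} \left(\frac{2}{7} + \frac{U}{7}\right)$)
$-85714 + G{\left(468,333 \right)} = -85714 - \left(\frac{809}{117} - \frac{333^{2} \left(2 + 468\right)}{7}\right) = -85714 - \left(\frac{809}{117} - \frac{52117830}{7}\right) = -85714 + \left(- \frac{809}{117} + \frac{52117830}{7}\right) = -85714 + \frac{6097780447}{819} = \frac{6027580681}{819}$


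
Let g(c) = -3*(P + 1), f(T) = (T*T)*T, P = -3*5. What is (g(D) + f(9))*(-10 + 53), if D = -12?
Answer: 33153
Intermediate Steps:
P = -15
f(T) = T³ (f(T) = T²*T = T³)
g(c) = 42 (g(c) = -3*(-15 + 1) = -3*(-14) = 42)
(g(D) + f(9))*(-10 + 53) = (42 + 9³)*(-10 + 53) = (42 + 729)*43 = 771*43 = 33153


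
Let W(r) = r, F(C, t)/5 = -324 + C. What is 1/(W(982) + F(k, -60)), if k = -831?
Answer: -1/4793 ≈ -0.00020864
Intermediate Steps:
F(C, t) = -1620 + 5*C (F(C, t) = 5*(-324 + C) = -1620 + 5*C)
1/(W(982) + F(k, -60)) = 1/(982 + (-1620 + 5*(-831))) = 1/(982 + (-1620 - 4155)) = 1/(982 - 5775) = 1/(-4793) = -1/4793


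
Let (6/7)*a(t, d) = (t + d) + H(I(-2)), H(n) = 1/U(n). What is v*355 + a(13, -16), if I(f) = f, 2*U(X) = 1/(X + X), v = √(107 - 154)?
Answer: -77/6 + 355*I*√47 ≈ -12.833 + 2433.8*I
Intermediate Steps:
v = I*√47 (v = √(-47) = I*√47 ≈ 6.8557*I)
U(X) = 1/(4*X) (U(X) = 1/(2*(X + X)) = 1/(2*((2*X))) = (1/(2*X))/2 = 1/(4*X))
H(n) = 4*n (H(n) = 1/(1/(4*n)) = 4*n)
a(t, d) = -28/3 + 7*d/6 + 7*t/6 (a(t, d) = 7*((t + d) + 4*(-2))/6 = 7*((d + t) - 8)/6 = 7*(-8 + d + t)/6 = -28/3 + 7*d/6 + 7*t/6)
v*355 + a(13, -16) = (I*√47)*355 + (-28/3 + (7/6)*(-16) + (7/6)*13) = 355*I*√47 + (-28/3 - 56/3 + 91/6) = 355*I*√47 - 77/6 = -77/6 + 355*I*√47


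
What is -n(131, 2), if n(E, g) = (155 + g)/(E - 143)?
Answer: 157/12 ≈ 13.083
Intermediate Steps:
n(E, g) = (155 + g)/(-143 + E)
-n(131, 2) = -(155 + 2)/(-143 + 131) = -157/(-12) = -(-1)*157/12 = -1*(-157/12) = 157/12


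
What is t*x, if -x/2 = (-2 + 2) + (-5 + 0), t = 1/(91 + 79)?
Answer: 1/17 ≈ 0.058824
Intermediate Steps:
t = 1/170 ≈ 0.0058824
x = 10 (x = -2*((-2 + 2) + (-5 + 0)) = -2*(0 - 5) = -2*(-5) = 10)
t*x = (1/170)*10 = 1/17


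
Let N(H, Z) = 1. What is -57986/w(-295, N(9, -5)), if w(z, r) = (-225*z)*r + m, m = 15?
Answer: -28993/33195 ≈ -0.87341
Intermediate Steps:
w(z, r) = 15 - 225*r*z (w(z, r) = (-225*z)*r + 15 = -225*r*z + 15 = 15 - 225*r*z)
-57986/w(-295, N(9, -5)) = -57986/(15 - 225*1*(-295)) = -57986/(15 + 66375) = -57986/66390 = -57986*1/66390 = -28993/33195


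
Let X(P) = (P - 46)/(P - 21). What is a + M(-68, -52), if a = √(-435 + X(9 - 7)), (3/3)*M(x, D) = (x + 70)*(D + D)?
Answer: -208 + I*√156199/19 ≈ -208.0 + 20.801*I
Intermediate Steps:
X(P) = (-46 + P)/(-21 + P)
M(x, D) = 2*D*(70 + x) (M(x, D) = (x + 70)*(D + D) = (70 + x)*(2*D) = 2*D*(70 + x))
a = I*√156199/19 (a = √(-435 + (-46 + (9 - 7))/(-21 + (9 - 7))) = √(-435 + (-46 + 2)/(-21 + 2)) = √(-435 - 44/(-19)) = √(-435 - 1/19*(-44)) = √(-435 + 44/19) = √(-8221/19) = I*√156199/19 ≈ 20.801*I)
a + M(-68, -52) = I*√156199/19 + 2*(-52)*(70 - 68) = I*√156199/19 + 2*(-52)*2 = I*√156199/19 - 208 = -208 + I*√156199/19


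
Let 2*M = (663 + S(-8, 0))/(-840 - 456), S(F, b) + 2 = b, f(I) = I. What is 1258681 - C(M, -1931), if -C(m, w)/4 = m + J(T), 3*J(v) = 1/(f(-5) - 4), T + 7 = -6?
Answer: 815624531/648 ≈ 1.2587e+6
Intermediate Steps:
T = -13 (T = -7 - 6 = -13)
S(F, b) = -2 + b
J(v) = -1/27 (J(v) = 1/(3*(-5 - 4)) = (⅓)/(-9) = (⅓)*(-⅑) = -1/27)
M = -661/2592 (M = ((663 + (-2 + 0))/(-840 - 456))/2 = ((663 - 2)/(-1296))/2 = (661*(-1/1296))/2 = (½)*(-661/1296) = -661/2592 ≈ -0.25502)
C(m, w) = 4/27 - 4*m (C(m, w) = -4*(m - 1/27) = -4*(-1/27 + m) = 4/27 - 4*m)
1258681 - C(M, -1931) = 1258681 - (4/27 - 4*(-661/2592)) = 1258681 - (4/27 + 661/648) = 1258681 - 1*757/648 = 1258681 - 757/648 = 815624531/648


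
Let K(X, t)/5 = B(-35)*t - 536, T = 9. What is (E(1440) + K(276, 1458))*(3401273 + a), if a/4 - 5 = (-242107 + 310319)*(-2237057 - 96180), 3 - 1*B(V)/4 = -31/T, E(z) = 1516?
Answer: -118891791898686348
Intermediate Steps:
B(V) = 232/9 (B(V) = 12 - (-124)/9 = 12 - 4*(-31/9) = 12 + 124/9 = 232/9)
K(X, t) = -2680 + 1160*t/9 (K(X, t) = 5*(232*t/9 - 536) = 5*(-536 + 232*t/9) = -2680 + 1160*t/9)
a = -636619048956 (a = 20 + 4*((-242107 + 310319)*(-2237057 - 96180)) = 20 + 4*(68212*(-2333237)) = 20 + 4*(-159154762244) = 20 - 636619048976 = -636619048956)
(E(1440) + K(276, 1458))*(3401273 + a) = (1516 + (-2680 + (1160/9)*1458))*(3401273 - 636619048956) = (1516 + (-2680 + 187920))*(-636615647683) = (1516 + 185240)*(-636615647683) = 186756*(-636615647683) = -118891791898686348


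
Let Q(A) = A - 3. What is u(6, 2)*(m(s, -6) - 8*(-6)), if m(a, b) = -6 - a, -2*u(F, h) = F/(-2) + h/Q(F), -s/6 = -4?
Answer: 21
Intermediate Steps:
s = 24 (s = -6*(-4) = 24)
Q(A) = -3 + A
u(F, h) = F/4 - h/(2*(-3 + F)) (u(F, h) = -(F/(-2) + h/(-3 + F))/2 = -(F*(-½) + h/(-3 + F))/2 = -(-F/2 + h/(-3 + F))/2 = F/4 - h/(2*(-3 + F)))
u(6, 2)*(m(s, -6) - 8*(-6)) = ((-2*2 + 6*(-3 + 6))/(4*(-3 + 6)))*((-6 - 1*24) - 8*(-6)) = ((¼)*(-4 + 6*3)/3)*((-6 - 24) + 48) = ((¼)*(⅓)*(-4 + 18))*(-30 + 48) = ((¼)*(⅓)*14)*18 = (7/6)*18 = 21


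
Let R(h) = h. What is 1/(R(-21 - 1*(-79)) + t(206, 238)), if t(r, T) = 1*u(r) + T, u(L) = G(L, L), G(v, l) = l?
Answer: 1/502 ≈ 0.0019920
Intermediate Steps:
u(L) = L
t(r, T) = T + r (t(r, T) = 1*r + T = r + T = T + r)
1/(R(-21 - 1*(-79)) + t(206, 238)) = 1/((-21 - 1*(-79)) + (238 + 206)) = 1/((-21 + 79) + 444) = 1/(58 + 444) = 1/502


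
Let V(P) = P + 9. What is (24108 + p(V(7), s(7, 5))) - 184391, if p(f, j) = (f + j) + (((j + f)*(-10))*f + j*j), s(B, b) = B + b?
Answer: -164591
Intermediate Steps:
V(P) = 9 + P
p(f, j) = f + j + j² + f*(-10*f - 10*j) (p(f, j) = (f + j) + (((f + j)*(-10))*f + j²) = (f + j) + ((-10*f - 10*j)*f + j²) = (f + j) + (f*(-10*f - 10*j) + j²) = (f + j) + (j² + f*(-10*f - 10*j)) = f + j + j² + f*(-10*f - 10*j))
(24108 + p(V(7), s(7, 5))) - 184391 = (24108 + ((9 + 7) + (7 + 5) + (7 + 5)² - 10*(9 + 7)² - 10*(9 + 7)*(7 + 5))) - 184391 = (24108 + (16 + 12 + 12² - 10*16² - 10*16*12)) - 184391 = (24108 + (16 + 12 + 144 - 10*256 - 1920)) - 184391 = (24108 + (16 + 12 + 144 - 2560 - 1920)) - 184391 = (24108 - 4308) - 184391 = 19800 - 184391 = -164591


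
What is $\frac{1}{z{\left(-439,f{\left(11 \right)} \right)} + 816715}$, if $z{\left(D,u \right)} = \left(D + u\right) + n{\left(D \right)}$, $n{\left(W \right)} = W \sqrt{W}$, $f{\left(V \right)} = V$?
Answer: $\frac{816287}{666409070888} + \frac{439 i \sqrt{439}}{666409070888} \approx 1.2249 \cdot 10^{-6} + 1.3802 \cdot 10^{-8} i$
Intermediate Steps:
$n{\left(W \right)} = W^{\frac{3}{2}}$
$z{\left(D,u \right)} = D + u + D^{\frac{3}{2}}$ ($z{\left(D,u \right)} = \left(D + u\right) + D^{\frac{3}{2}} = D + u + D^{\frac{3}{2}}$)
$\frac{1}{z{\left(-439,f{\left(11 \right)} \right)} + 816715} = \frac{1}{\left(-439 + 11 + \left(-439\right)^{\frac{3}{2}}\right) + 816715} = \frac{1}{\left(-439 + 11 - 439 i \sqrt{439}\right) + 816715} = \frac{1}{\left(-428 - 439 i \sqrt{439}\right) + 816715} = \frac{1}{816287 - 439 i \sqrt{439}}$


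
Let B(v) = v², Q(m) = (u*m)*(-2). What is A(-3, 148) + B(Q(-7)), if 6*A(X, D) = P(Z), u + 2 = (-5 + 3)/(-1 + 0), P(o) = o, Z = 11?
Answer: 11/6 ≈ 1.8333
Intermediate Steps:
u = 0 (u = -2 + (-5 + 3)/(-1 + 0) = -2 - 2/(-1) = -2 - 2*(-1) = -2 + 2 = 0)
A(X, D) = 11/6 (A(X, D) = (⅙)*11 = 11/6)
Q(m) = 0 (Q(m) = (0*m)*(-2) = 0*(-2) = 0)
A(-3, 148) + B(Q(-7)) = 11/6 + 0² = 11/6 + 0 = 11/6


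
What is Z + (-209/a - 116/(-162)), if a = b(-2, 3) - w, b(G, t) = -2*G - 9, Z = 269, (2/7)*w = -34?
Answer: 43397/162 ≈ 267.88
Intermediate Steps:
w = -119 (w = (7/2)*(-34) = -119)
b(G, t) = -9 - 2*G
a = 114 (a = (-9 - 2*(-2)) - 1*(-119) = (-9 + 4) + 119 = -5 + 119 = 114)
Z + (-209/a - 116/(-162)) = 269 + (-209/114 - 116/(-162)) = 269 + (-209*1/114 - 116*(-1/162)) = 269 + (-11/6 + 58/81) = 269 - 181/162 = 43397/162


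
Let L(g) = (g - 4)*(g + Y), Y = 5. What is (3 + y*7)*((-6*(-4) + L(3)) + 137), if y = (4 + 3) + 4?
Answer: 12240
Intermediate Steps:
y = 11 (y = 7 + 4 = 11)
L(g) = (-4 + g)*(5 + g) (L(g) = (g - 4)*(g + 5) = (-4 + g)*(5 + g))
(3 + y*7)*((-6*(-4) + L(3)) + 137) = (3 + 11*7)*((-6*(-4) + (-20 + 3 + 3**2)) + 137) = (3 + 77)*((24 + (-20 + 3 + 9)) + 137) = 80*((24 - 8) + 137) = 80*(16 + 137) = 80*153 = 12240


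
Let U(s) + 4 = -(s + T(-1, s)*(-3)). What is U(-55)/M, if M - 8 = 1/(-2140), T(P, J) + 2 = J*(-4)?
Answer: 1508700/17119 ≈ 88.130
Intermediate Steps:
T(P, J) = -2 - 4*J (T(P, J) = -2 + J*(-4) = -2 - 4*J)
U(s) = -10 - 13*s (U(s) = -4 - (s + (-2 - 4*s)*(-3)) = -4 - (s + (6 + 12*s)) = -4 - (6 + 13*s) = -4 + (-6 - 13*s) = -10 - 13*s)
M = 17119/2140 (M = 8 + 1/(-2140) = 8 - 1/2140 = 17119/2140 ≈ 7.9995)
U(-55)/M = (-10 - 13*(-55))/(17119/2140) = (-10 + 715)*(2140/17119) = 705*(2140/17119) = 1508700/17119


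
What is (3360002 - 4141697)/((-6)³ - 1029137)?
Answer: 781695/1029353 ≈ 0.75940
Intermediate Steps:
(3360002 - 4141697)/((-6)³ - 1029137) = -781695/(-216 - 1029137) = -781695/(-1029353) = -781695*(-1/1029353) = 781695/1029353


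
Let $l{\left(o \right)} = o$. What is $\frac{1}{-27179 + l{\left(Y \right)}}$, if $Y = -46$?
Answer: $- \frac{1}{27225} \approx -3.6731 \cdot 10^{-5}$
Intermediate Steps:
$\frac{1}{-27179 + l{\left(Y \right)}} = \frac{1}{-27179 - 46} = \frac{1}{-27225} = - \frac{1}{27225}$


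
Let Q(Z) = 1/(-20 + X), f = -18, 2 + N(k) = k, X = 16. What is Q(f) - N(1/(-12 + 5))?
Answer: 53/28 ≈ 1.8929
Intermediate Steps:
N(k) = -2 + k
Q(Z) = -¼ (Q(Z) = 1/(-20 + 16) = 1/(-4) = -¼)
Q(f) - N(1/(-12 + 5)) = -¼ - (-2 + 1/(-12 + 5)) = -¼ - (-2 + 1/(-7)) = -¼ - (-2 - ⅐) = -¼ - 1*(-15/7) = -¼ + 15/7 = 53/28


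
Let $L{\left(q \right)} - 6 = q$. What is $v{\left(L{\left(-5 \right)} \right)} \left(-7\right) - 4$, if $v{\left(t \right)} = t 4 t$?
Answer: $-32$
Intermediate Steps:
$L{\left(q \right)} = 6 + q$
$v{\left(t \right)} = 4 t^{2}$ ($v{\left(t \right)} = 4 t t = 4 t^{2}$)
$v{\left(L{\left(-5 \right)} \right)} \left(-7\right) - 4 = 4 \left(6 - 5\right)^{2} \left(-7\right) - 4 = 4 \cdot 1^{2} \left(-7\right) - 4 = 4 \cdot 1 \left(-7\right) - 4 = 4 \left(-7\right) - 4 = -28 - 4 = -32$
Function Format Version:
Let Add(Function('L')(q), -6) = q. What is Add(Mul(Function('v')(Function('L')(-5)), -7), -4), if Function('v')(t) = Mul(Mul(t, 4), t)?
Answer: -32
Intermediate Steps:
Function('L')(q) = Add(6, q)
Function('v')(t) = Mul(4, Pow(t, 2)) (Function('v')(t) = Mul(Mul(4, t), t) = Mul(4, Pow(t, 2)))
Add(Mul(Function('v')(Function('L')(-5)), -7), -4) = Add(Mul(Mul(4, Pow(Add(6, -5), 2)), -7), -4) = Add(Mul(Mul(4, Pow(1, 2)), -7), -4) = Add(Mul(Mul(4, 1), -7), -4) = Add(Mul(4, -7), -4) = Add(-28, -4) = -32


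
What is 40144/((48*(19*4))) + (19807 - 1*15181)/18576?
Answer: 220657/19608 ≈ 11.253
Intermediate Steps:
40144/((48*(19*4))) + (19807 - 1*15181)/18576 = 40144/((48*76)) + (19807 - 15181)*(1/18576) = 40144/3648 + 4626*(1/18576) = 40144*(1/3648) + 257/1032 = 2509/228 + 257/1032 = 220657/19608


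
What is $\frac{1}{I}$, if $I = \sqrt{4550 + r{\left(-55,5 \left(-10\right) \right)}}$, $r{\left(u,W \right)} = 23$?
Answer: $\frac{\sqrt{4573}}{4573} \approx 0.014788$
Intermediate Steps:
$I = \sqrt{4573}$ ($I = \sqrt{4550 + 23} = \sqrt{4573} \approx 67.624$)
$\frac{1}{I} = \frac{1}{\sqrt{4573}} = \frac{\sqrt{4573}}{4573}$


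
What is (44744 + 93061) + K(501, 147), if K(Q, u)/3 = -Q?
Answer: 136302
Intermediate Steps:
K(Q, u) = -3*Q (K(Q, u) = 3*(-Q) = -3*Q)
(44744 + 93061) + K(501, 147) = (44744 + 93061) - 3*501 = 137805 - 1503 = 136302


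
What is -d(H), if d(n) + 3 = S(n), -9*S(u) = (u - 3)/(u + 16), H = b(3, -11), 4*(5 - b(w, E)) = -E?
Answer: 656/219 ≈ 2.9954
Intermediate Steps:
b(w, E) = 5 + E/4 (b(w, E) = 5 - (-1)*E/4 = 5 + E/4)
H = 9/4 (H = 5 + (1/4)*(-11) = 5 - 11/4 = 9/4 ≈ 2.2500)
S(u) = -(-3 + u)/(9*(16 + u)) (S(u) = -(u - 3)/(9*(u + 16)) = -(-3 + u)/(9*(16 + u)))
d(n) = -3 + (3 - n)/(9*(16 + n))
-d(H) = -(-429 - 28*9/4)/(9*(16 + 9/4)) = -(-429 - 63)/(9*73/4) = -4*(-492)/(9*73) = -1*(-656/219) = 656/219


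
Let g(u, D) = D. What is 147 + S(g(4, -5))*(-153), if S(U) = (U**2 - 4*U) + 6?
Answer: -7656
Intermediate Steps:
S(U) = 6 + U**2 - 4*U
147 + S(g(4, -5))*(-153) = 147 + (6 + (-5)**2 - 4*(-5))*(-153) = 147 + (6 + 25 + 20)*(-153) = 147 + 51*(-153) = 147 - 7803 = -7656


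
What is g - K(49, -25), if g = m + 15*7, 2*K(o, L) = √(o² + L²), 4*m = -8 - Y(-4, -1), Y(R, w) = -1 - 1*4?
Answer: 417/4 - √3026/2 ≈ 76.745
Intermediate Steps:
Y(R, w) = -5 (Y(R, w) = -1 - 4 = -5)
m = -¾ (m = (-8 - 1*(-5))/4 = (-8 + 5)/4 = (¼)*(-3) = -¾ ≈ -0.75000)
K(o, L) = √(L² + o²)/2 (K(o, L) = √(o² + L²)/2 = √(L² + o²)/2)
g = 417/4 (g = -¾ + 15*7 = -¾ + 105 = 417/4 ≈ 104.25)
g - K(49, -25) = 417/4 - √((-25)² + 49²)/2 = 417/4 - √(625 + 2401)/2 = 417/4 - √3026/2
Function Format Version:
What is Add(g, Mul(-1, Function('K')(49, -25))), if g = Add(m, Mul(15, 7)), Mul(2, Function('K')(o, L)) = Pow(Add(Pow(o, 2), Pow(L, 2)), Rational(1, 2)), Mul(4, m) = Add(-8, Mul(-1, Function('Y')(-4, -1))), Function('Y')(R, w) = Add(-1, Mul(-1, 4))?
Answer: Add(Rational(417, 4), Mul(Rational(-1, 2), Pow(3026, Rational(1, 2)))) ≈ 76.745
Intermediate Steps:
Function('Y')(R, w) = -5 (Function('Y')(R, w) = Add(-1, -4) = -5)
m = Rational(-3, 4) (m = Mul(Rational(1, 4), Add(-8, Mul(-1, -5))) = Mul(Rational(1, 4), Add(-8, 5)) = Mul(Rational(1, 4), -3) = Rational(-3, 4) ≈ -0.75000)
Function('K')(o, L) = Mul(Rational(1, 2), Pow(Add(Pow(L, 2), Pow(o, 2)), Rational(1, 2))) (Function('K')(o, L) = Mul(Rational(1, 2), Pow(Add(Pow(o, 2), Pow(L, 2)), Rational(1, 2))) = Mul(Rational(1, 2), Pow(Add(Pow(L, 2), Pow(o, 2)), Rational(1, 2))))
g = Rational(417, 4) (g = Add(Rational(-3, 4), Mul(15, 7)) = Add(Rational(-3, 4), 105) = Rational(417, 4) ≈ 104.25)
Add(g, Mul(-1, Function('K')(49, -25))) = Add(Rational(417, 4), Mul(-1, Mul(Rational(1, 2), Pow(Add(Pow(-25, 2), Pow(49, 2)), Rational(1, 2))))) = Add(Rational(417, 4), Mul(-1, Mul(Rational(1, 2), Pow(Add(625, 2401), Rational(1, 2))))) = Add(Rational(417, 4), Mul(-1, Mul(Rational(1, 2), Pow(3026, Rational(1, 2))))) = Add(Rational(417, 4), Mul(Rational(-1, 2), Pow(3026, Rational(1, 2))))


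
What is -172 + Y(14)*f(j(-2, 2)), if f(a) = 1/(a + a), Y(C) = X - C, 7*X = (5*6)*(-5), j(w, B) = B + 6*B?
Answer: -8490/49 ≈ -173.27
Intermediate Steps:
j(w, B) = 7*B
X = -150/7 (X = ((5*6)*(-5))/7 = (30*(-5))/7 = (1/7)*(-150) = -150/7 ≈ -21.429)
Y(C) = -150/7 - C
f(a) = 1/(2*a)
-172 + Y(14)*f(j(-2, 2)) = -172 + (-150/7 - 1*14)*(1/(2*((7*2)))) = -172 + (-150/7 - 14)*((1/2)/14) = -172 - 124/(7*14) = -172 - 248/7*1/28 = -172 - 62/49 = -8490/49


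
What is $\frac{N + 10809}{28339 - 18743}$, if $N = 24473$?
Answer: $\frac{17641}{4798} \approx 3.6767$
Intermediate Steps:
$\frac{N + 10809}{28339 - 18743} = \frac{24473 + 10809}{28339 - 18743} = \frac{35282}{9596} = 35282 \cdot \frac{1}{9596} = \frac{17641}{4798}$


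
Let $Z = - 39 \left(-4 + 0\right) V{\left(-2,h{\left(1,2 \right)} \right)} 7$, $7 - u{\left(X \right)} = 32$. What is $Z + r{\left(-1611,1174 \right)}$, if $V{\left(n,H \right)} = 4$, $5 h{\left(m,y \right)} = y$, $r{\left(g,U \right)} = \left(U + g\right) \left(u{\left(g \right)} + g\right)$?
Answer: $719300$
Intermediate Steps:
$u{\left(X \right)} = -25$ ($u{\left(X \right)} = 7 - 32 = -25$)
$r{\left(g,U \right)} = \left(-25 + g\right) \left(U + g\right)$ ($r{\left(g,U \right)} = \left(U + g\right) \left(-25 + g\right) = \left(-25 + g\right) \left(U + g\right)$)
$h{\left(m,y \right)} = \frac{y}{5}$
$Z = 4368$ ($Z = - 39 \left(-4 + 0\right) 4 \cdot 7 = - 39 \left(\left(-4\right) 4\right) 7 = \left(-39\right) \left(-16\right) 7 = 624 \cdot 7 = 4368$)
$Z + r{\left(-1611,1174 \right)} = 4368 + \left(\left(-1611\right)^{2} - 29350 - -40275 + 1174 \left(-1611\right)\right) = 4368 + \left(2595321 - 29350 + 40275 - 1891314\right) = 4368 + 714932 = 719300$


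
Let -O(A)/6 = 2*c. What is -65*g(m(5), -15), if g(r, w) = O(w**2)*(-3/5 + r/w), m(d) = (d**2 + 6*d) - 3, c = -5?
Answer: 15860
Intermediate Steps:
m(d) = -3 + d**2 + 6*d
O(A) = 60 (O(A) = -12*(-5) = -6*(-10) = 60)
g(r, w) = -36 + 60*r/w (g(r, w) = 60*(-3/5 + r/w) = -36 + 60*r/w)
-65*g(m(5), -15) = -65*(-36 + 60*(-3 + 5**2 + 6*5)/(-15)) = -65*(-36 + 60*(-3 + 25 + 30)*(-1/15)) = -65*(-36 + 60*52*(-1/15)) = -65*(-36 - 208) = -65*(-244) = 15860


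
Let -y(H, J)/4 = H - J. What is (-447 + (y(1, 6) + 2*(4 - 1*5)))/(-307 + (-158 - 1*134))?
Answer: 429/599 ≈ 0.71619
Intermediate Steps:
y(H, J) = -4*H + 4*J (y(H, J) = -4*(H - J) = -4*H + 4*J)
(-447 + (y(1, 6) + 2*(4 - 1*5)))/(-307 + (-158 - 1*134)) = (-447 + ((-4*1 + 4*6) + 2*(4 - 1*5)))/(-307 + (-158 - 1*134)) = (-447 + ((-4 + 24) + 2*(4 - 5)))/(-307 + (-158 - 134)) = (-447 + (20 + 2*(-1)))/(-307 - 292) = (-447 + (20 - 2))/(-599) = (-447 + 18)*(-1/599) = -429*(-1/599) = 429/599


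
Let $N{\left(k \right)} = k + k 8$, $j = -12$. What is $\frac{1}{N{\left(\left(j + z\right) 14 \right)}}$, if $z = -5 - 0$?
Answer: $- \frac{1}{2142} \approx -0.00046685$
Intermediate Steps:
$z = -5$ ($z = -5 + 0 = -5$)
$N{\left(k \right)} = 9 k$ ($N{\left(k \right)} = k + 8 k = 9 k$)
$\frac{1}{N{\left(\left(j + z\right) 14 \right)}} = \frac{1}{9 \left(-12 - 5\right) 14} = \frac{1}{9 \left(\left(-17\right) 14\right)} = \frac{1}{9 \left(-238\right)} = \frac{1}{-2142} = - \frac{1}{2142}$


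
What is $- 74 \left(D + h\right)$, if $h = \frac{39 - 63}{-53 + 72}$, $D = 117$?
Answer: $- \frac{162726}{19} \approx -8564.5$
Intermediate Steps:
$h = - \frac{24}{19} \approx -1.2632$
$- 74 \left(D + h\right) = - 74 \left(117 - \frac{24}{19}\right) = \left(-74\right) \frac{2199}{19} = - \frac{162726}{19}$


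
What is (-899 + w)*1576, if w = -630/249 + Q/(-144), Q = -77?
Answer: -2121433309/1494 ≈ -1.4200e+6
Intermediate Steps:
w = -23849/11952 (w = -630/249 - 77/(-144) = -630*1/249 - 77*(-1/144) = -210/83 + 77/144 = -23849/11952 ≈ -1.9954)
(-899 + w)*1576 = (-899 - 23849/11952)*1576 = -10768697/11952*1576 = -2121433309/1494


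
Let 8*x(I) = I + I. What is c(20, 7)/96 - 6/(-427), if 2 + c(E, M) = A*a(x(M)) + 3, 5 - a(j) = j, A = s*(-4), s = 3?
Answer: -7825/20496 ≈ -0.38178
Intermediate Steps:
A = -12 (A = 3*(-4) = -12)
x(I) = I/4 (x(I) = (I + I)/8 = (2*I)/8 = I/4)
a(j) = 5 - j
c(E, M) = -59 + 3*M (c(E, M) = -2 + (-12*(5 - M/4) + 3) = -2 + ((-60 + 3*M) + 3) = -2 + (-57 + 3*M) = -59 + 3*M)
c(20, 7)/96 - 6/(-427) = (-59 + 3*7)/96 - 6/(-427) = (-59 + 21)*(1/96) - 6*(-1/427) = -38*1/96 + 6/427 = -19/48 + 6/427 = -7825/20496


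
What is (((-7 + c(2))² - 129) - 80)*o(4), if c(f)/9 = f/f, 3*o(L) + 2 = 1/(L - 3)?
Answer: 205/3 ≈ 68.333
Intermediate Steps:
o(L) = -⅔ + 1/(3*(-3 + L)) (o(L) = -⅔ + 1/(3*(L - 3)) = -⅔ + 1/(3*(-3 + L)))
c(f) = 9 (c(f) = 9*(f/f) = 9*1 = 9)
(((-7 + c(2))² - 129) - 80)*o(4) = (((-7 + 9)² - 129) - 80)*((7 - 2*4)/(3*(-3 + 4))) = ((2² - 129) - 80)*((⅓)*(7 - 8)/1) = ((4 - 129) - 80)*((⅓)*1*(-1)) = (-125 - 80)*(-⅓) = -205*(-⅓) = 205/3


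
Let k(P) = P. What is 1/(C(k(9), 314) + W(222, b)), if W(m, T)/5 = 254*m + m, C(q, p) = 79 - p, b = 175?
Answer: 1/282815 ≈ 3.5359e-6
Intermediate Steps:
W(m, T) = 1275*m (W(m, T) = 5*(254*m + m) = 5*(255*m) = 1275*m)
1/(C(k(9), 314) + W(222, b)) = 1/((79 - 1*314) + 1275*222) = 1/((79 - 314) + 283050) = 1/(-235 + 283050) = 1/282815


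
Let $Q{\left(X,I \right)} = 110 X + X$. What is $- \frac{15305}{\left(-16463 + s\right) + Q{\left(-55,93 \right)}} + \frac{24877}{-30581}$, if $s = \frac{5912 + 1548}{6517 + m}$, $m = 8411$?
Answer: $- \frac{348454970887}{2575590260291} \approx -0.13529$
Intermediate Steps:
$Q{\left(X,I \right)} = 111 X$
$s = \frac{1865}{3732}$ ($s = \frac{5912 + 1548}{6517 + 8411} = \frac{7460}{14928} = 7460 \cdot \frac{1}{14928} = \frac{1865}{3732} \approx 0.49973$)
$- \frac{15305}{\left(-16463 + s\right) + Q{\left(-55,93 \right)}} + \frac{24877}{-30581} = - \frac{15305}{\left(-16463 + \frac{1865}{3732}\right) + 111 \left(-55\right)} + \frac{24877}{-30581} = - \frac{15305}{- \frac{61438051}{3732} - 6105} + 24877 \left(- \frac{1}{30581}\right) = - \frac{15305}{- \frac{84221911}{3732}} - \frac{24877}{30581} = \left(-15305\right) \left(- \frac{3732}{84221911}\right) - \frac{24877}{30581} = \frac{57118260}{84221911} - \frac{24877}{30581} = - \frac{348454970887}{2575590260291}$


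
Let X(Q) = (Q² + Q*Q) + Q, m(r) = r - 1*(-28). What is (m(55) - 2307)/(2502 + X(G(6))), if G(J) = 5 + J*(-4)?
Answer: -2224/3205 ≈ -0.69392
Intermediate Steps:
G(J) = 5 - 4*J
m(r) = 28 + r (m(r) = r + 28 = 28 + r)
X(Q) = Q + 2*Q² (X(Q) = (Q² + Q²) + Q = 2*Q² + Q = Q + 2*Q²)
(m(55) - 2307)/(2502 + X(G(6))) = ((28 + 55) - 2307)/(2502 + (5 - 4*6)*(1 + 2*(5 - 4*6))) = (83 - 2307)/(2502 + (5 - 24)*(1 + 2*(5 - 24))) = -2224/(2502 - 19*(1 + 2*(-19))) = -2224/(2502 - 19*(1 - 38)) = -2224/(2502 - 19*(-37)) = -2224/(2502 + 703) = -2224/3205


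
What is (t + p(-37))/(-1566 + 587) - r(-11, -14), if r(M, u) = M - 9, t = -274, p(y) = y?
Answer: 19891/979 ≈ 20.318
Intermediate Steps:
r(M, u) = -9 + M
(t + p(-37))/(-1566 + 587) - r(-11, -14) = (-274 - 37)/(-1566 + 587) - (-9 - 11) = -311/(-979) - 1*(-20) = -311*(-1/979) + 20 = 311/979 + 20 = 19891/979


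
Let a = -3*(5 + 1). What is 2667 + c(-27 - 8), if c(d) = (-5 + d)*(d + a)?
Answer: 4787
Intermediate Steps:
a = -18 (a = -3*6 = -18)
c(d) = (-18 + d)*(-5 + d) (c(d) = (-5 + d)*(d - 18) = (-5 + d)*(-18 + d) = (-18 + d)*(-5 + d))
2667 + c(-27 - 8) = 2667 + (90 + (-27 - 8)² - 23*(-27 - 8)) = 2667 + (90 + (-35)² - 23*(-35)) = 2667 + (90 + 1225 + 805) = 2667 + 2120 = 4787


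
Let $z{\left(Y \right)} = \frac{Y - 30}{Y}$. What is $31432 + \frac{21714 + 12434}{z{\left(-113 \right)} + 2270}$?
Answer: $\frac{8070975820}{256653} \approx 31447.0$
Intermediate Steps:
$z{\left(Y \right)} = \frac{-30 + Y}{Y}$
$31432 + \frac{21714 + 12434}{z{\left(-113 \right)} + 2270} = 31432 + \frac{21714 + 12434}{\frac{-30 - 113}{-113} + 2270} = 31432 + \frac{34148}{\left(- \frac{1}{113}\right) \left(-143\right) + 2270} = 31432 + \frac{34148}{\frac{143}{113} + 2270} = 31432 + \frac{34148}{\frac{256653}{113}} = 31432 + 34148 \cdot \frac{113}{256653} = 31432 + \frac{3858724}{256653} = \frac{8070975820}{256653}$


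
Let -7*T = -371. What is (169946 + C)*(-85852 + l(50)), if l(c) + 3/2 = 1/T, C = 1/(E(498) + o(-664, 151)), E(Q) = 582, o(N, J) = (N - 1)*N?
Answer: -683811646214272177/46867052 ≈ -1.4590e+10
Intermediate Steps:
T = 53 (T = -1/7*(-371) = 53)
o(N, J) = N*(-1 + N) (o(N, J) = (-1 + N)*N = N*(-1 + N))
C = 1/442142 (C = 1/(582 - 664*(-1 - 664)) = 1/(582 - 664*(-665)) = 1/(582 + 441560) = 1/442142 ≈ 2.2617e-6)
l(c) = -157/106 (l(c) = -3/2 + 1/53 = -157/106)
(169946 + C)*(-85852 + l(50)) = (169946 + 1/442142)*(-85852 - 157/106) = (75140264333/442142)*(-9100469/106) = -683811646214272177/46867052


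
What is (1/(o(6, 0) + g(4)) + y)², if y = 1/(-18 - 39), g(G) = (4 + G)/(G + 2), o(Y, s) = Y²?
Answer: 3481/40755456 ≈ 8.5412e-5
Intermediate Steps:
g(G) = (4 + G)/(2 + G)
y = -1/57 (y = 1/(-57) = -1/57 ≈ -0.017544)
(1/(o(6, 0) + g(4)) + y)² = (1/(6² + (4 + 4)/(2 + 4)) - 1/57)² = (1/(36 + 8/6) - 1/57)² = (1/(36 + (⅙)*8) - 1/57)² = (1/(36 + 4/3) - 1/57)² = (1/(112/3) - 1/57)² = (3/112 - 1/57)² = (59/6384)² = 3481/40755456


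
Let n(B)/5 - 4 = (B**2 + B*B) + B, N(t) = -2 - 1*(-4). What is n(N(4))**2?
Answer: 4900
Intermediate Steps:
N(t) = 2 (N(t) = -2 + 4 = 2)
n(B) = 20 + 5*B + 10*B**2 (n(B) = 20 + 5*((B**2 + B*B) + B) = 20 + 5*((B**2 + B**2) + B) = 20 + 5*(2*B**2 + B) = 20 + 5*(B + 2*B**2) = 20 + (5*B + 10*B**2) = 20 + 5*B + 10*B**2)
n(N(4))**2 = (20 + 5*2 + 10*2**2)**2 = (20 + 10 + 10*4)**2 = (20 + 10 + 40)**2 = 70**2 = 4900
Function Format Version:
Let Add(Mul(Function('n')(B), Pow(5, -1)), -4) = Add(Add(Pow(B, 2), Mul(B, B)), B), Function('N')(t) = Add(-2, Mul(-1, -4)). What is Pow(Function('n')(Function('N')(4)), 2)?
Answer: 4900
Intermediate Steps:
Function('N')(t) = 2 (Function('N')(t) = Add(-2, 4) = 2)
Function('n')(B) = Add(20, Mul(5, B), Mul(10, Pow(B, 2))) (Function('n')(B) = Add(20, Mul(5, Add(Add(Pow(B, 2), Mul(B, B)), B))) = Add(20, Mul(5, Add(Add(Pow(B, 2), Pow(B, 2)), B))) = Add(20, Mul(5, Add(Mul(2, Pow(B, 2)), B))) = Add(20, Mul(5, Add(B, Mul(2, Pow(B, 2))))) = Add(20, Add(Mul(5, B), Mul(10, Pow(B, 2)))) = Add(20, Mul(5, B), Mul(10, Pow(B, 2))))
Pow(Function('n')(Function('N')(4)), 2) = Pow(Add(20, Mul(5, 2), Mul(10, Pow(2, 2))), 2) = Pow(Add(20, 10, Mul(10, 4)), 2) = Pow(Add(20, 10, 40), 2) = Pow(70, 2) = 4900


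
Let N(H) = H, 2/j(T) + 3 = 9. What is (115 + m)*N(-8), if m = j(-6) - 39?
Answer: -1832/3 ≈ -610.67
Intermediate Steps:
j(T) = ⅓ (j(T) = 2/(-3 + 9) = 2/6 = 2*(⅙) = ⅓)
m = -116/3 (m = ⅓ - 39 = -116/3 ≈ -38.667)
(115 + m)*N(-8) = (115 - 116/3)*(-8) = (229/3)*(-8) = -1832/3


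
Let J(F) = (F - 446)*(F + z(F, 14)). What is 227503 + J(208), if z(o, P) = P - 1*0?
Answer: 174667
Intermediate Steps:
z(o, P) = P (z(o, P) = P + 0 = P)
J(F) = (-446 + F)*(14 + F) (J(F) = (F - 446)*(F + 14) = (-446 + F)*(14 + F))
227503 + J(208) = 227503 + (-6244 + 208² - 432*208) = 227503 + (-6244 + 43264 - 89856) = 227503 - 52836 = 174667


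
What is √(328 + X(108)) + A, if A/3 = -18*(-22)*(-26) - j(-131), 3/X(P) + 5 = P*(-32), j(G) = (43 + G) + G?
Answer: -30231 + √3928944505/3461 ≈ -30213.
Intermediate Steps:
j(G) = 43 + 2*G
X(P) = 3/(-5 - 32*P) (X(P) = 3/(-5 + P*(-32)) = 3/(-5 - 32*P))
A = -30231 (A = 3*(-18*(-22)*(-26) - (43 + 2*(-131))) = 3*(396*(-26) - (43 - 262)) = 3*(-10296 - 1*(-219)) = 3*(-10296 + 219) = 3*(-10077) = -30231)
√(328 + X(108)) + A = √(328 - 3/(5 + 32*108)) - 30231 = √(328 - 3/(5 + 3456)) - 30231 = √(328 - 3/3461) - 30231 = √(1135205/3461) - 30231 = √3928944505/3461 - 30231 = -30231 + √3928944505/3461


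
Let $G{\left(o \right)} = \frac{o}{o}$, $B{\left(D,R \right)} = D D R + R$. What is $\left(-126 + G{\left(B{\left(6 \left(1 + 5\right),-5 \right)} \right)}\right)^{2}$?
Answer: $15625$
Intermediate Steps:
$B{\left(D,R \right)} = R + R D^{2}$ ($B{\left(D,R \right)} = D^{2} R + R = R D^{2} + R = R + R D^{2}$)
$G{\left(o \right)} = 1$
$\left(-126 + G{\left(B{\left(6 \left(1 + 5\right),-5 \right)} \right)}\right)^{2} = \left(-126 + 1\right)^{2} = \left(-125\right)^{2} = 15625$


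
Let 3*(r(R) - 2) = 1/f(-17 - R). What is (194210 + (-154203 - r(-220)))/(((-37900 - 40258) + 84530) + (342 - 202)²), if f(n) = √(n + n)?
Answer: 40005/25972 - √406/31633896 ≈ 1.5403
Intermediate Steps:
f(n) = √2*√n (f(n) = √(2*n) = √2*√n)
r(R) = 2 + √2/(6*√(-17 - R)) (r(R) = 2 + 1/(3*((√2*√(-17 - R)))) = 2 + (√2/(2*√(-17 - R)))/3 = 2 + √2/(6*√(-17 - R)))
(194210 + (-154203 - r(-220)))/(((-37900 - 40258) + 84530) + (342 - 202)²) = (194210 + (-154203 - (2 + √2/(6*√(-17 - 1*(-220))))))/(((-37900 - 40258) + 84530) + (342 - 202)²) = (194210 + (-154203 - (2 + √2/(6*√(-17 + 220)))))/((-78158 + 84530) + 140²) = (194210 + (-154203 - (2 + √2/(6*√203))))/(6372 + 19600) = (194210 + (-154203 - (2 + √2*(√203/203)/6)))/25972 = (194210 + (-154203 - (2 + √406/1218)))*(1/25972) = (194210 + (-154203 + (-2 - √406/1218)))*(1/25972) = (194210 + (-154205 - √406/1218))*(1/25972) = (40005 - √406/1218)*(1/25972) = 40005/25972 - √406/31633896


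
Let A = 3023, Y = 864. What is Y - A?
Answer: -2159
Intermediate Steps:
Y - A = 864 - 1*3023 = 864 - 3023 = -2159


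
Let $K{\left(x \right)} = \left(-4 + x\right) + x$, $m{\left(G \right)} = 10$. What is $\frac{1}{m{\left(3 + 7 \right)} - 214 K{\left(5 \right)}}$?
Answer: $- \frac{1}{1274} \approx -0.00078493$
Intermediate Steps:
$K{\left(x \right)} = -4 + 2 x$
$\frac{1}{m{\left(3 + 7 \right)} - 214 K{\left(5 \right)}} = \frac{1}{10 - 214 \left(-4 + 2 \cdot 5\right)} = \frac{1}{10 - 214 \left(-4 + 10\right)} = \frac{1}{10 - 1284} = \frac{1}{-1274} = - \frac{1}{1274}$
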